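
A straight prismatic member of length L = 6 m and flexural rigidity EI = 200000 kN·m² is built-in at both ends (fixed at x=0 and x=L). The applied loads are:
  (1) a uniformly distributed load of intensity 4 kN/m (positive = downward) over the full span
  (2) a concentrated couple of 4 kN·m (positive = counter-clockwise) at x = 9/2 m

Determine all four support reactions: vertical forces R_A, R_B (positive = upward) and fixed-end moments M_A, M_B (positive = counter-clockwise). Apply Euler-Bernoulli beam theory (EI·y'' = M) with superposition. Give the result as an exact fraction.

Load 1 — uniform load w=4 kN/m over full span:
  R_A = wL/2 = 4·6/2 = 12 kN
  M_A = wL²/12 = 4·6²/12 = 12 kN·m
  R_B = wL/2 = 4·6/2 = 12 kN
  M_B = -wL²/12 = -4·6²/12 = -12 kN·m
Load 2 — applied couple M₀=4 kN·m at a=9/2 m (b=L-a=3/2):
  R_A = 6M₀ab/L³ = 6·4·(9/2)·(3/2)/6³ = 3/4 kN
  M_A = M₀b(2a-b)/L² = 4·(3/2)·(2·(9/2)-(3/2))/6² = 5/4 kN·m
  R_B = -6M₀ab/L³ = -6·4·(9/2)·(3/2)/6³ = -3/4 kN
  M_B = M₀a(2b-a)/L² = 4·(9/2)·(2·(3/2)-(9/2))/6² = -3/4 kN·m
Superposition: R_A = 51/4 kN, M_A = 53/4 kN·m, R_B = 45/4 kN, M_B = -51/4 kN·m

R_A = 51/4 kN, M_A = 53/4 kN·m, R_B = 45/4 kN, M_B = -51/4 kN·m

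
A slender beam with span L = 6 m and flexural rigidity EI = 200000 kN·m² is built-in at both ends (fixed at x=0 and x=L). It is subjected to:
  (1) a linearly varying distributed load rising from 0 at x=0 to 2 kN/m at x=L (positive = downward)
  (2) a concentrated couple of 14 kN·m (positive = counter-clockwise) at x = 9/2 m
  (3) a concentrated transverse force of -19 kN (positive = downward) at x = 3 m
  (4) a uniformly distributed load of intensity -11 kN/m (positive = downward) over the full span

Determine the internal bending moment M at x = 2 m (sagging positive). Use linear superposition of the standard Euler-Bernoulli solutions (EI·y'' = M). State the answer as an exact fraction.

M(2) = -5083/360 kN·m

Load 1 — triangular load w₀=2 kN/m (0→w₀ over full span):
  M_1 = 3w₀Lx/20 - w₀L²/30 - w₀x³/(6L) = 3·2·6·2/20 - 2·6²/30 - 2·2³/(6·6) = 34/45 kN·m
Load 2 — applied couple M₀=14 kN·m at a=9/2 m (b=L-a=3/2):
  M_2 = R_Ax - M_A  [x≤a] with R_A=21/8, M_A=35/8 = (21/8)·2 - (35/8) = 7/8 kN·m
Load 3 — point force P=-19 kN at a=3 m (b=L-a=3):
  M_3 = Pb²(3a+b)x/L³ - Pab²/L²  [x≤a] = (-19)·3²·(3·3+3)·2/6³ - (-19)·3·3²/6² = -19/4 kN·m
Load 4 — uniform load w=-11 kN/m over full span:
  M_4 = wLx/2 - wL²/12 - wx²/2 = (-11)·6·2/2 - (-11)·6²/12 - (-11)·2²/2 = -11 kN·m
Superposition: M = Σ M_i = -5083/360 kN·m ≈ -14.119444 kN·m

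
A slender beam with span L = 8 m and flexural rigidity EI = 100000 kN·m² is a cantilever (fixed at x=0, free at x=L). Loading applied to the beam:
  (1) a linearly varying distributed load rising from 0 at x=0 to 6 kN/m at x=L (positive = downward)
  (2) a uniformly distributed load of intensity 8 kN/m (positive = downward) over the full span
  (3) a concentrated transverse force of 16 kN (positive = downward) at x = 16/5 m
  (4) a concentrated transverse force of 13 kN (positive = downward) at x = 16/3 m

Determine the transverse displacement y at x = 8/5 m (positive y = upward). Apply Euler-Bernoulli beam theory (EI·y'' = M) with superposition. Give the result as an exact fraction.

y(8/5) = -277432/48828125 m

Load 1 — triangular load w₀=6 kN/m (0→w₀ over full span):
  y_1 = (w₀Lx³/12-w₀L²x²/6-w₀x⁵/(120L))/EI = (6·8·(8/5)³/12-6·8²·(8/5)²/6-6·(8/5)⁵/(120·8))/100000 = -72032/48828125 m
Load 2 — uniform load w=8 kN/m over full span:
  y_2 = -wx²(x²-4Lx+6L²)/(24EI) = -8·(8/5)²·((8/5)²-4·8·(8/5)+6·8²)/(24·100000) = -16768/5859375 m
Load 3 — point force P=16 kN at a=16/5 m (b=L-a=24/5):
  y_3 = -Px²(3a-x)/(6EI)  [x≤a] = -16·(8/5)²·(3·(16/5)-(8/5))/(6·100000) = -128/234375 m
Load 4 — point force P=13 kN at a=16/3 m (b=L-a=8/3):
  y_4 = -Px²(3a-x)/(6EI)  [x≤a] = -13·(8/5)²·(3·(16/3)-(8/5))/(6·100000) = -312/390625 m
Superposition: y = Σ y_i = -277432/48828125 m ≈ -0.005682 m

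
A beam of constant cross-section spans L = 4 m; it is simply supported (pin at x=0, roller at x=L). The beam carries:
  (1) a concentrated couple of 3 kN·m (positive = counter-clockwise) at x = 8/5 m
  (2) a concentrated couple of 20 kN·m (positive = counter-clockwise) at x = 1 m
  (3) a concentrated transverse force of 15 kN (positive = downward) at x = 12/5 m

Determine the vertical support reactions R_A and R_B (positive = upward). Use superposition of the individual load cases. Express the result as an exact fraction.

R_A = 47/4 kN, R_B = 13/4 kN

Load 1 — applied couple M₀=3 kN·m at a=8/5 m (b=L-a=12/5):
  R_A = M₀/L = 3/4 kN
  R_B = -M₀/L = -3/4 kN
Load 2 — applied couple M₀=20 kN·m at a=1 m (b=L-a=3):
  R_A = M₀/L = 20/4 = 5 kN
  R_B = -M₀/L = -20/4 = -5 kN
Load 3 — point force P=15 kN at a=12/5 m (b=L-a=8/5):
  R_A = Pb/L = 15·(8/5)/4 = 6 kN
  R_B = Pa/L = 15·(12/5)/4 = 9 kN
Superposition: R_A = 47/4 kN, R_B = 13/4 kN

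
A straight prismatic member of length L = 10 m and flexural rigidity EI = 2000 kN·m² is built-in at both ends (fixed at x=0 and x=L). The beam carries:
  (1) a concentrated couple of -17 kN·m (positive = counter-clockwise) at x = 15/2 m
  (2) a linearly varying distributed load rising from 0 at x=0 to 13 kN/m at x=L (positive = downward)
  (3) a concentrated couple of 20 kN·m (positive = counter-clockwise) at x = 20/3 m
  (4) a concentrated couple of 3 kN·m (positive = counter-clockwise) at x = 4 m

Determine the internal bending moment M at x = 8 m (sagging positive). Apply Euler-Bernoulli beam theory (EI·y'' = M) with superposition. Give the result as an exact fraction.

M(8) = 7017/2000 kN·m

Load 1 — applied couple M₀=-17 kN·m at a=15/2 m (b=L-a=5/2):
  M_1 = R_Ax - M_A - M₀  [x>a] with R_A=-153/80, M_A=-85/16 = (-153/80)·8 - (-85/16) - (-17) = 561/80 kN·m
Load 2 — triangular load w₀=13 kN/m (0→w₀ over full span):
  M_2 = 3w₀Lx/20 - w₀L²/30 - w₀x³/(6L) = 3·13·10·8/20 - 13·10²/30 - 13·8³/(6·10) = 26/15 kN·m
Load 3 — applied couple M₀=20 kN·m at a=20/3 m (b=L-a=10/3):
  M_3 = R_Ax - M_A - M₀  [x>a] with R_A=8/3, M_A=20/3 = (8/3)·8 - (20/3) - 20 = -16/3 kN·m
Load 4 — applied couple M₀=3 kN·m at a=4 m (b=L-a=6):
  M_4 = R_Ax - M_A - M₀  [x>a] with R_A=54/125, M_A=9/25 = (54/125)·8 - (9/25) - 3 = 12/125 kN·m
Superposition: M = Σ M_i = 7017/2000 kN·m ≈ 3.508500 kN·m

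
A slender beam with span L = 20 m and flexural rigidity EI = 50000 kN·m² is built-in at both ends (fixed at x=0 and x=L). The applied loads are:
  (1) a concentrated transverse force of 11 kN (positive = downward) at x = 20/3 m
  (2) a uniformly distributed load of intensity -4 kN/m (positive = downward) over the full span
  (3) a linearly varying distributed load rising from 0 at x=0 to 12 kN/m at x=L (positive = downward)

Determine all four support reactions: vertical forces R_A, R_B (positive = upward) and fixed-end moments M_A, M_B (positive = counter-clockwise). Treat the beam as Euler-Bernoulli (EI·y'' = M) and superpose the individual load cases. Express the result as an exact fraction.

Load 1 — point force P=11 kN at a=20/3 m (b=L-a=40/3):
  R_A = Pb²(3a+b)/L³ = 11·(40/3)²·(3·(20/3)+(40/3))/20³ = 220/27 kN
  M_A = Pab²/L² = 11·(20/3)·(40/3)²/20² = 880/27 kN·m
  R_B = Pa²(a+3b)/L³ = 11·(20/3)²·((20/3)+3·(40/3))/20³ = 77/27 kN
  M_B = -Pa²b/L² = -11·(20/3)²·(40/3)/20² = -440/27 kN·m
Load 2 — uniform load w=-4 kN/m over full span:
  R_A = wL/2 = (-4)·20/2 = -40 kN
  M_A = wL²/12 = (-4)·20²/12 = -400/3 kN·m
  R_B = wL/2 = (-4)·20/2 = -40 kN
  M_B = -wL²/12 = -(-4)·20²/12 = 400/3 kN·m
Load 3 — triangular load w₀=12 kN/m (0→w₀ over full span):
  R_A = 3w₀L/20 = 3·12·20/20 = 36 kN
  M_A = w₀L²/30 = 12·20²/30 = 160 kN·m
  R_B = 7w₀L/20 = 7·12·20/20 = 84 kN
  M_B = -w₀L²/20 = -12·20²/20 = -240 kN·m
Superposition: R_A = 112/27 kN, M_A = 1600/27 kN·m, R_B = 1265/27 kN, M_B = -3320/27 kN·m

R_A = 112/27 kN, M_A = 1600/27 kN·m, R_B = 1265/27 kN, M_B = -3320/27 kN·m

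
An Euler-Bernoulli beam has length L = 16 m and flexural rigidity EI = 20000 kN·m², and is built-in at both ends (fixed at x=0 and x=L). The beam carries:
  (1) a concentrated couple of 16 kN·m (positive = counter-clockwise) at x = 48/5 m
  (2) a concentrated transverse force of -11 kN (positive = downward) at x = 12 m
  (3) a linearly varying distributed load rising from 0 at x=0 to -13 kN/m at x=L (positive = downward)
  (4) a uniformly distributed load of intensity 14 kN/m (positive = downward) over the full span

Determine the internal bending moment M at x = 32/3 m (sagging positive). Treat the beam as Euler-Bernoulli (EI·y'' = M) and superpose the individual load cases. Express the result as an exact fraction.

M(32/3) = 212149/8100 kN·m

Load 1 — applied couple M₀=16 kN·m at a=48/5 m (b=L-a=32/5):
  M_1 = R_Ax - M_A - M₀  [x>a] with R_A=36/25, M_A=128/25 = (36/25)·(32/3) - (128/25) - 16 = -144/25 kN·m
Load 2 — point force P=-11 kN at a=12 m (b=L-a=4):
  M_2 = Pb²(3a+b)x/L³ - Pab²/L²  [x≤a] = (-11)·4²·(3·12+4)·(32/3)/16³ - (-11)·12·4²/16² = -121/12 kN·m
Load 3 — triangular load w₀=-13 kN/m (0→w₀ over full span):
  M_3 = 3w₀Lx/20 - w₀L²/30 - w₀x³/(6L) = 3·(-13)·16·(32/3)/20 - (-13)·16²/30 - (-13)·(32/3)³/(6·16) = -23296/405 kN·m
Load 4 — uniform load w=14 kN/m over full span:
  M_4 = wLx/2 - wL²/12 - wx²/2 = 14·16·(32/3)/2 - 14·16²/12 - 14·(32/3)²/2 = 896/9 kN·m
Superposition: M = Σ M_i = 212149/8100 kN·m ≈ 26.191235 kN·m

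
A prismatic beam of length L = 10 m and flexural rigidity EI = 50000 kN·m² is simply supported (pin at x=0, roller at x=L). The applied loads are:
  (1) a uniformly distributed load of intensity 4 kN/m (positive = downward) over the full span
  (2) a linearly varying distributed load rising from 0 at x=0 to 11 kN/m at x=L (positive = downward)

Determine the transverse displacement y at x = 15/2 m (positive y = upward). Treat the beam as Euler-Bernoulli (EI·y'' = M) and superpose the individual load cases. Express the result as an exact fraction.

y(15/2) = -2221/122880 m

Load 1 — uniform load w=4 kN/m over full span:
  y_1 = -wx(L³-2Lx²+x³)/(24EI) = -4·(15/2)·(10³-2·10·(15/2)²+(15/2)³)/(24·50000) = -19/2560 m
Load 2 — triangular load w₀=11 kN/m (0→w₀ over full span):
  y_2 = -w₀x(7L⁴-10L²x²+3x⁴)/(360LEI) = -11·(15/2)·(7·10⁴-10·10²·(15/2)²+3·(15/2)⁴)/(360·10·50000) = -1309/122880 m
Superposition: y = Σ y_i = -2221/122880 m ≈ -0.018075 m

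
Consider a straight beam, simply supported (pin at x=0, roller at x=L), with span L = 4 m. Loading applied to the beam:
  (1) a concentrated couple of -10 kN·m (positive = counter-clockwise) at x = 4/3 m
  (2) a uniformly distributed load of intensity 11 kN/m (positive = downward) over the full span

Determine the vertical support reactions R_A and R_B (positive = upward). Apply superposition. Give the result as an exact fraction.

Load 1 — applied couple M₀=-10 kN·m at a=4/3 m (b=L-a=8/3):
  R_A = M₀/L = (-10)/4 = -5/2 kN
  R_B = -M₀/L = -(-10)/4 = 5/2 kN
Load 2 — uniform load w=11 kN/m over full span:
  R_A = wL/2 = 11·4/2 = 22 kN
  R_B = wL/2 = 11·4/2 = 22 kN
Superposition: R_A = 39/2 kN, R_B = 49/2 kN

R_A = 39/2 kN, R_B = 49/2 kN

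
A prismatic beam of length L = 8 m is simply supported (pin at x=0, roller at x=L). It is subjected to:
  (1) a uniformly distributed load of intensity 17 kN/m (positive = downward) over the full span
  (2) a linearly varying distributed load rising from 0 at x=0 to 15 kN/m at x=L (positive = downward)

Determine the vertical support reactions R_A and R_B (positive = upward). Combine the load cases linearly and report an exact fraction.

R_A = 88 kN, R_B = 108 kN

Load 1 — uniform load w=17 kN/m over full span:
  R_A = wL/2 = 17·8/2 = 68 kN
  R_B = wL/2 = 17·8/2 = 68 kN
Load 2 — triangular load w₀=15 kN/m (0→w₀ over full span):
  R_A = w₀L/6 = 15·8/6 = 20 kN
  R_B = w₀L/3 = 15·8/3 = 40 kN
Superposition: R_A = 88 kN, R_B = 108 kN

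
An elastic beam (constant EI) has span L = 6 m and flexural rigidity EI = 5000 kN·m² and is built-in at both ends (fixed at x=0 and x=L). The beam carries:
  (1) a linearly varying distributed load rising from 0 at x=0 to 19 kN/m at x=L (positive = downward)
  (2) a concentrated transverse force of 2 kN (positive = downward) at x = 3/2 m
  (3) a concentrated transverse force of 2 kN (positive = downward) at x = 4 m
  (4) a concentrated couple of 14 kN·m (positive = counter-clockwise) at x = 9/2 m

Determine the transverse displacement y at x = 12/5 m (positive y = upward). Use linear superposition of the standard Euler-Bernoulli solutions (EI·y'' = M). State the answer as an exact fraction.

y(12/5) = -14062193/1875000000 m

Load 1 — triangular load w₀=19 kN/m (0→w₀ over full span):
  y_1 = -w₀x²(L-x)²(x+2L)/(120LEI) = -19·(12/5)²·(6-(12/5))²·((12/5)+2·6)/(120·6·5000) = -55404/9765625 m
Load 2 — point force P=2 kN at a=3/2 m (b=L-a=9/2):
  y_2 = -Pa²(L-x)²(3bL-(3b+a)(L-x))/(6L³EI)  [x>a] = -2·(3/2)²·(6-(12/5))²·(3·(9/2)·6-(3·(9/2)+(3/2))·(6-(12/5)))/(6·6³·5000) = -243/1000000 m
Load 3 — point force P=2 kN at a=4 m (b=L-a=2):
  y_3 = -Pb²x²(3aL-(3a+b)x)/(6L³EI)  [x≤a] = -2·2²·(12/5)²·(3·4·6-(3·4+2)·(12/5))/(6·6³·5000) = -64/234375 m
Load 4 — applied couple M₀=14 kN·m at a=9/2 m (b=L-a=3/2):
  y_4 = (R_Ax³/6 - M_Ax²/2)/EI  [x≤a] with R_A=21/8, M_A=35/8 = ((21/8)·(12/5)³/6 - (35/8)·(12/5)²/2)/5000 = -819/625000 m
Superposition: y = Σ y_i = -14062193/1875000000 m ≈ -0.007500 m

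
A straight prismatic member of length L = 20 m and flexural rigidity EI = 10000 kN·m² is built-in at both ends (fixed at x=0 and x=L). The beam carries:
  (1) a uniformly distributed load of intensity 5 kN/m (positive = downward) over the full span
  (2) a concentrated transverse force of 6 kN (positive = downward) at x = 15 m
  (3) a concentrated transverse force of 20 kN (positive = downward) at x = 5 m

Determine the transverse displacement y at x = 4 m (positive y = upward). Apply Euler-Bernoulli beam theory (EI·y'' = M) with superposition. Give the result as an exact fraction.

y(4) = -139/1200 m

Load 1 — uniform load w=5 kN/m over full span:
  y_1 = -wx²(L-x)²/(24EI) = -5·4²·(20-4)²/(24·10000) = -32/375 m
Load 2 — point force P=6 kN at a=15 m (b=L-a=5):
  y_2 = -Pb²x²(3aL-(3a+b)x)/(6L³EI)  [x≤a] = -6·5²·4²·(3·15·20-(3·15+5)·4)/(6·20³·10000) = -7/2000 m
Load 3 — point force P=20 kN at a=5 m (b=L-a=15):
  y_3 = -Pb²x²(3aL-(3a+b)x)/(6L³EI)  [x≤a] = -20·15²·4²·(3·5·20-(3·5+15)·4)/(6·20³·10000) = -27/1000 m
Superposition: y = Σ y_i = -139/1200 m ≈ -0.115833 m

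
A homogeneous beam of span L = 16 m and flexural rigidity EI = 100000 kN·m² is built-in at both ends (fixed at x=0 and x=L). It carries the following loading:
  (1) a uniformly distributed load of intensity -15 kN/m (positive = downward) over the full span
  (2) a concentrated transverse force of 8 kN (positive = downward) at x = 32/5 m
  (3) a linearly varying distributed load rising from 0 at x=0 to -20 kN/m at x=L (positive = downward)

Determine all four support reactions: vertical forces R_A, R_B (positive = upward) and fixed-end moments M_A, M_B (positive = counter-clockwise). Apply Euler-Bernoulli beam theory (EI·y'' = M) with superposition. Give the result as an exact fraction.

R_A = -20352/125 kN, M_A = -177088/375 kN·m, R_B = -28648/125 kN, M_B = 70464/125 kN·m

Load 1 — uniform load w=-15 kN/m over full span:
  R_A = wL/2 = (-15)·16/2 = -120 kN
  M_A = wL²/12 = (-15)·16²/12 = -320 kN·m
  R_B = wL/2 = (-15)·16/2 = -120 kN
  M_B = -wL²/12 = -(-15)·16²/12 = 320 kN·m
Load 2 — point force P=8 kN at a=32/5 m (b=L-a=48/5):
  R_A = Pb²(3a+b)/L³ = 8·(48/5)²·(3·(32/5)+(48/5))/16³ = 648/125 kN
  M_A = Pab²/L² = 8·(32/5)·(48/5)²/16² = 2304/125 kN·m
  R_B = Pa²(a+3b)/L³ = 8·(32/5)²·((32/5)+3·(48/5))/16³ = 352/125 kN
  M_B = -Pa²b/L² = -8·(32/5)²·(48/5)/16² = -1536/125 kN·m
Load 3 — triangular load w₀=-20 kN/m (0→w₀ over full span):
  R_A = 3w₀L/20 = 3·(-20)·16/20 = -48 kN
  M_A = w₀L²/30 = (-20)·16²/30 = -512/3 kN·m
  R_B = 7w₀L/20 = 7·(-20)·16/20 = -112 kN
  M_B = -w₀L²/20 = -(-20)·16²/20 = 256 kN·m
Superposition: R_A = -20352/125 kN, M_A = -177088/375 kN·m, R_B = -28648/125 kN, M_B = 70464/125 kN·m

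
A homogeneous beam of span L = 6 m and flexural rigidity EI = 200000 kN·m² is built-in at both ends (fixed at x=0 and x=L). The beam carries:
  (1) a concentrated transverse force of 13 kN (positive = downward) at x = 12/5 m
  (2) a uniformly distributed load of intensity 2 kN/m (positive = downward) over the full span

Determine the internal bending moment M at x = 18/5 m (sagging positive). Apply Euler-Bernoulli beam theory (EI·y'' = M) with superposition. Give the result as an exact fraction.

M(18/5) = 3834/625 kN·m

Load 1 — point force P=13 kN at a=12/5 m (b=L-a=18/5):
  M_1 = Pa²(a+3b)(L-x)/L³ - Pa²b/L²  [x>a] = 13·(12/5)²·((12/5)+3·(18/5))·(6-(18/5))/6³ - 13·(12/5)²·(18/5)/6² = 2184/625 kN·m
Load 2 — uniform load w=2 kN/m over full span:
  M_2 = wLx/2 - wL²/12 - wx²/2 = 2·6·(18/5)/2 - 2·6²/12 - 2·(18/5)²/2 = 66/25 kN·m
Superposition: M = Σ M_i = 3834/625 kN·m ≈ 6.134400 kN·m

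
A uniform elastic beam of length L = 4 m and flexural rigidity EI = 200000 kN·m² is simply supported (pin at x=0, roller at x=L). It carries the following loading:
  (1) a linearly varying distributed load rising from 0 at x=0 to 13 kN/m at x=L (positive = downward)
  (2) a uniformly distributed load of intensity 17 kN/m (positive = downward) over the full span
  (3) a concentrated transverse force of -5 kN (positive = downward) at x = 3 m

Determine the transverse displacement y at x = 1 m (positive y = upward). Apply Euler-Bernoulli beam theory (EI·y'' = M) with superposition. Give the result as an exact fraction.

y(1) = -1671/6400000 m

Load 1 — triangular load w₀=13 kN/m (0→w₀ over full span):
  y_1 = -w₀x(7L⁴-10L²x²+3x⁴)/(360LEI) = -13·1·(7·4⁴-10·4²·1²+3·1⁴)/(360·4·200000) = -1417/19200000 m
Load 2 — uniform load w=17 kN/m over full span:
  y_2 = -wx(L³-2Lx²+x³)/(24EI) = -17·1·(4³-2·4·1²+1³)/(24·200000) = -323/1600000 m
Load 3 — point force P=-5 kN at a=3 m (b=L-a=1):
  y_3 = -Pbx(L²-b²-x²)/(6LEI)  [x≤a] = -(-5)·1·1·(4²-1²-1²)/(6·4·200000) = 7/480000 m
Superposition: y = Σ y_i = -1671/6400000 m ≈ -0.000261 m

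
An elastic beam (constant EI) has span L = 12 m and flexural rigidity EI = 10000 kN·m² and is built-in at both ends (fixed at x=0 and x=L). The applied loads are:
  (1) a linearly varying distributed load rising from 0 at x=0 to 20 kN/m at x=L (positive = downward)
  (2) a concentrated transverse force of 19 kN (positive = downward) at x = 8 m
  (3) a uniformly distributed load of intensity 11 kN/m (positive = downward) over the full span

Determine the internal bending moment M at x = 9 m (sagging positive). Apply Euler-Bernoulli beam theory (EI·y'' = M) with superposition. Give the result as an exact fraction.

M(9) = 454/9 kN·m

Load 1 — triangular load w₀=20 kN/m (0→w₀ over full span):
  M_1 = 3w₀Lx/20 - w₀L²/30 - w₀x³/(6L) = 3·20·12·9/20 - 20·12²/30 - 20·9³/(6·12) = 51/2 kN·m
Load 2 — point force P=19 kN at a=8 m (b=L-a=4):
  M_2 = Pa²(a+3b)(L-x)/L³ - Pa²b/L²  [x>a] = 19·8²·(8+3·4)·(12-9)/12³ - 19·8²·4/12² = 76/9 kN·m
Load 3 — uniform load w=11 kN/m over full span:
  M_3 = wLx/2 - wL²/12 - wx²/2 = 11·12·9/2 - 11·12²/12 - 11·9²/2 = 33/2 kN·m
Superposition: M = Σ M_i = 454/9 kN·m ≈ 50.444444 kN·m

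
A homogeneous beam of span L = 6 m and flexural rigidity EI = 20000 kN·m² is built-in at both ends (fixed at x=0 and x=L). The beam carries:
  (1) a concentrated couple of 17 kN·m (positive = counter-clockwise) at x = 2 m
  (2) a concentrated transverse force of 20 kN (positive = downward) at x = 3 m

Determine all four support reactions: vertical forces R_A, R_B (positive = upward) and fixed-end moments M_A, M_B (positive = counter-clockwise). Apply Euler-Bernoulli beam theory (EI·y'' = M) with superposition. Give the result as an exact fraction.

Load 1 — applied couple M₀=17 kN·m at a=2 m (b=L-a=4):
  R_A = 6M₀ab/L³ = 6·17·2·4/6³ = 34/9 kN
  M_A = M₀b(2a-b)/L² = 17·4·(2·2-4)/6² = 0 kN·m
  R_B = -6M₀ab/L³ = -6·17·2·4/6³ = -34/9 kN
  M_B = M₀a(2b-a)/L² = 17·2·(2·4-2)/6² = 17/3 kN·m
Load 2 — point force P=20 kN at a=3 m (b=L-a=3):
  R_A = Pb²(3a+b)/L³ = 20·3²·(3·3+3)/6³ = 10 kN
  M_A = Pab²/L² = 20·3·3²/6² = 15 kN·m
  R_B = Pa²(a+3b)/L³ = 20·3²·(3+3·3)/6³ = 10 kN
  M_B = -Pa²b/L² = -20·3²·3/6² = -15 kN·m
Superposition: R_A = 124/9 kN, M_A = 15 kN·m, R_B = 56/9 kN, M_B = -28/3 kN·m

R_A = 124/9 kN, M_A = 15 kN·m, R_B = 56/9 kN, M_B = -28/3 kN·m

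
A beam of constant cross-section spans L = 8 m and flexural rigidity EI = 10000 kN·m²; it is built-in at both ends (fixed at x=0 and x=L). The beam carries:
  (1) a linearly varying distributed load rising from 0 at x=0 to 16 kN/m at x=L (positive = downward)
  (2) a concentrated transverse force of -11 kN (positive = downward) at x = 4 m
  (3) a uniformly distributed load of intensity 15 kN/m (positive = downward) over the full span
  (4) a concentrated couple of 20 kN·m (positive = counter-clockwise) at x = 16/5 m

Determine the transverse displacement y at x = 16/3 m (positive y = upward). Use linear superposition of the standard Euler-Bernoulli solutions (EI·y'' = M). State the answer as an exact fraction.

y(16/3) = -37642/2278125 m

Load 1 — triangular load w₀=16 kN/m (0→w₀ over full span):
  y_1 = -w₀x²(L-x)²(x+2L)/(120LEI) = -16·(16/3)²·(8-(16/3))²·((16/3)+2·8)/(120·8·10000) = -16384/2278125 m
Load 2 — point force P=-11 kN at a=4 m (b=L-a=4):
  y_2 = -Pa²(L-x)²(3bL-(3b+a)(L-x))/(6L³EI)  [x>a] = -(-11)·4²·(8-(16/3))²·(3·4·8-(3·4+4)·(8-(16/3)))/(6·8³·10000) = 22/10125 m
Load 3 — uniform load w=15 kN/m over full span:
  y_3 = -wx²(L-x)²/(24EI) = -15·(16/3)²·(8-(16/3))²/(24·10000) = -128/10125 m
Load 4 — applied couple M₀=20 kN·m at a=16/5 m (b=L-a=24/5):
  y_4 = (R_Ax³/6 - M_Ax²/2 - M₀(x-a)²/2)/EI  [x>a] with R_A=18/5, M_A=12/5 = ((18/5)·(16/3)³/6 - (12/5)·(16/3)²/2 - 20·((16/3)-(16/5))²/2)/10000 = 32/28125 m
Superposition: y = Σ y_i = -37642/2278125 m ≈ -0.016523 m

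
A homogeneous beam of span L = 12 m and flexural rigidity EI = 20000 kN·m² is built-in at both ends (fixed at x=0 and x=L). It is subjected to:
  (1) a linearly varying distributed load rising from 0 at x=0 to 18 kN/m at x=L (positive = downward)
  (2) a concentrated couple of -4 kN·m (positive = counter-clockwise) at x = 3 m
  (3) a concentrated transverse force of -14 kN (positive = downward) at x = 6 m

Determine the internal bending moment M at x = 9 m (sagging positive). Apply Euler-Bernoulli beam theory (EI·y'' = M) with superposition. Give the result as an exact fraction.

M(9) = 913/40 kN·m

Load 1 — triangular load w₀=18 kN/m (0→w₀ over full span):
  M_1 = 3w₀Lx/20 - w₀L²/30 - w₀x³/(6L) = 3·18·12·9/20 - 18·12²/30 - 18·9³/(6·12) = 459/20 kN·m
Load 2 — applied couple M₀=-4 kN·m at a=3 m (b=L-a=9):
  M_2 = R_Ax - M_A - M₀  [x>a] with R_A=-3/8, M_A=3/4 = (-3/8)·9 - (3/4) - (-4) = -1/8 kN·m
Load 3 — point force P=-14 kN at a=6 m (b=L-a=6):
  M_3 = Pa²(a+3b)(L-x)/L³ - Pa²b/L²  [x>a] = (-14)·6²·(6+3·6)·(12-9)/12³ - (-14)·6²·6/12² = 0 kN·m
Superposition: M = Σ M_i = 913/40 kN·m ≈ 22.825000 kN·m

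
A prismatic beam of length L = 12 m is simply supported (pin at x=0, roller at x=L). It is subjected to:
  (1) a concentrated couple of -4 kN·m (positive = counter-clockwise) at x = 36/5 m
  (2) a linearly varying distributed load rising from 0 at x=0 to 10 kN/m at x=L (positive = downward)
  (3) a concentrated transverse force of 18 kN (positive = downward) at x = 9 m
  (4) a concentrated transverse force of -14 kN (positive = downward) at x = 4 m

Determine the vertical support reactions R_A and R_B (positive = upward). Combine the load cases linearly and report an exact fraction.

R_A = 89/6 kN, R_B = 295/6 kN

Load 1 — applied couple M₀=-4 kN·m at a=36/5 m (b=L-a=24/5):
  R_A = M₀/L = (-4)/12 = -1/3 kN
  R_B = -M₀/L = -(-4)/12 = 1/3 kN
Load 2 — triangular load w₀=10 kN/m (0→w₀ over full span):
  R_A = w₀L/6 = 10·12/6 = 20 kN
  R_B = w₀L/3 = 10·12/3 = 40 kN
Load 3 — point force P=18 kN at a=9 m (b=L-a=3):
  R_A = Pb/L = 18·3/12 = 9/2 kN
  R_B = Pa/L = 18·9/12 = 27/2 kN
Load 4 — point force P=-14 kN at a=4 m (b=L-a=8):
  R_A = Pb/L = (-14)·8/12 = -28/3 kN
  R_B = Pa/L = (-14)·4/12 = -14/3 kN
Superposition: R_A = 89/6 kN, R_B = 295/6 kN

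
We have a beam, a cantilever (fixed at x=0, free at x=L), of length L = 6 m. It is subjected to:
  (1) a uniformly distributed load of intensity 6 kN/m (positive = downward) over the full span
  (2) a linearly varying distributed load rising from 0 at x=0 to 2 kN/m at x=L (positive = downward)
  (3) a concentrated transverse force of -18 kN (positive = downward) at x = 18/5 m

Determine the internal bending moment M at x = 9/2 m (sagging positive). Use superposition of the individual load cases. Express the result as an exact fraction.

M(9/2) = -141/16 kN·m

Load 1 — uniform load w=6 kN/m over full span:
  M_1 = -w(L-x)²/2 = -6·(6-(9/2))²/2 = -27/4 kN·m
Load 2 — triangular load w₀=2 kN/m (0→w₀ over full span):
  M_2 = w₀Lx/2 - w₀L²/3 - w₀x³/(6L) = 2·6·(9/2)/2 - 2·6²/3 - 2·(9/2)³/(6·6) = -33/16 kN·m
Load 3 — point force P=-18 kN at a=18/5 m (b=L-a=12/5):
  M_3 = 0  [x>a] = 0 kN·m
Superposition: M = Σ M_i = -141/16 kN·m ≈ -8.812500 kN·m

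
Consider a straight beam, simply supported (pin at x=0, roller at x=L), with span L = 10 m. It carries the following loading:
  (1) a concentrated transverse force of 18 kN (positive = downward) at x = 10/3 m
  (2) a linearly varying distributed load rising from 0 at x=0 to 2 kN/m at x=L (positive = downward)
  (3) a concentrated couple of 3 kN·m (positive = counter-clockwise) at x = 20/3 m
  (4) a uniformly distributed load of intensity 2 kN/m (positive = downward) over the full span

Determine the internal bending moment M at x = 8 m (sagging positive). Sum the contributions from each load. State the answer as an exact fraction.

Load 1 — point force P=18 kN at a=10/3 m (b=L-a=20/3):
  M_1 = Pa(L-x)/L  [x>a] = 18·(10/3)·(10-8)/10 = 12 kN·m
Load 2 — triangular load w₀=2 kN/m (0→w₀ over full span):
  M_2 = w₀Lx/6 - w₀x³/(6L) = 2·10·8/6 - 2·8³/(6·10) = 48/5 kN·m
Load 3 — applied couple M₀=3 kN·m at a=20/3 m (b=L-a=10/3):
  M_3 = M₀x/L - M₀  [x>a] = 3·8/10 - 3 = -3/5 kN·m
Load 4 — uniform load w=2 kN/m over full span:
  M_4 = wx(L-x)/2 = 2·8·(10-8)/2 = 16 kN·m
Superposition: M = Σ M_i = 37 kN·m ≈ 37.000000 kN·m

M(8) = 37 kN·m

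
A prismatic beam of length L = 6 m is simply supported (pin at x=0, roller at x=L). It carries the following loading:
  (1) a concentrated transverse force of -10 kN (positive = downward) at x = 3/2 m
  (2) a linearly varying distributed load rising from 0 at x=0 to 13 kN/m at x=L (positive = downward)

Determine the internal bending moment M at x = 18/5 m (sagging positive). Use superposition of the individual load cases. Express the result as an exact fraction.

M(18/5) = 2994/125 kN·m

Load 1 — point force P=-10 kN at a=3/2 m (b=L-a=9/2):
  M_1 = Pa(L-x)/L  [x>a] = (-10)·(3/2)·(6-(18/5))/6 = -6 kN·m
Load 2 — triangular load w₀=13 kN/m (0→w₀ over full span):
  M_2 = w₀Lx/6 - w₀x³/(6L) = 13·6·(18/5)/6 - 13·(18/5)³/(6·6) = 3744/125 kN·m
Superposition: M = Σ M_i = 2994/125 kN·m ≈ 23.952000 kN·m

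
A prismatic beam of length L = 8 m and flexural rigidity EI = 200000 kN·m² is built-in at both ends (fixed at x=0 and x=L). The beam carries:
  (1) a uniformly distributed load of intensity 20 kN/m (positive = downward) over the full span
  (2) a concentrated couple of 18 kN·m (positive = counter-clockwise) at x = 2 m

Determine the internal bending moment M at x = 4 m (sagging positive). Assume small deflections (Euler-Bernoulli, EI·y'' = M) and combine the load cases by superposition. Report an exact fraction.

M(4) = 293/6 kN·m

Load 1 — uniform load w=20 kN/m over full span:
  M_1 = wLx/2 - wL²/12 - wx²/2 = 20·8·4/2 - 20·8²/12 - 20·4²/2 = 160/3 kN·m
Load 2 — applied couple M₀=18 kN·m at a=2 m (b=L-a=6):
  M_2 = R_Ax - M_A - M₀  [x>a] with R_A=81/32, M_A=-27/8 = (81/32)·4 - (-27/8) - 18 = -9/2 kN·m
Superposition: M = Σ M_i = 293/6 kN·m ≈ 48.833333 kN·m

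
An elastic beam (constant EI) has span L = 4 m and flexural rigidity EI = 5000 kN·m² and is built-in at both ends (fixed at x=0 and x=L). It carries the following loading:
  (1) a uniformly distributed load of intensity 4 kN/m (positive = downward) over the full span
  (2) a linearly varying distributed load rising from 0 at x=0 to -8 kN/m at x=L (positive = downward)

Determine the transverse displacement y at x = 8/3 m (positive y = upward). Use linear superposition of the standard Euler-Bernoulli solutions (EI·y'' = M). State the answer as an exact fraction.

Load 1 — uniform load w=4 kN/m over full span:
  y_1 = -wx²(L-x)²/(24EI) = -4·(8/3)²·(4-(8/3))²/(24·5000) = -64/151875 m
Load 2 — triangular load w₀=-8 kN/m (0→w₀ over full span):
  y_2 = -w₀x²(L-x)²(x+2L)/(120LEI) = -(-8)·(8/3)²·(4-(8/3))²·((8/3)+2·4)/(120·4·5000) = 1024/2278125 m
Superposition: y = Σ y_i = 64/2278125 m ≈ 0.000028 m

y(8/3) = 64/2278125 m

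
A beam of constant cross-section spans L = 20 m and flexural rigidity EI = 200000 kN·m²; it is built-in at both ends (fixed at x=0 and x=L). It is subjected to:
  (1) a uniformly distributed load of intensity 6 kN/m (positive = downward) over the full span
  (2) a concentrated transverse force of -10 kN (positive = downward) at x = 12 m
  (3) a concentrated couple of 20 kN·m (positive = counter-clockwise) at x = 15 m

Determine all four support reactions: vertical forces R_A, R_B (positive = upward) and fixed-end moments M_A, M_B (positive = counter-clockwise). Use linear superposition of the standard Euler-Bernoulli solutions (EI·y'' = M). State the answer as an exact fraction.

Load 1 — uniform load w=6 kN/m over full span:
  R_A = wL/2 = 6·20/2 = 60 kN
  M_A = wL²/12 = 6·20²/12 = 200 kN·m
  R_B = wL/2 = 6·20/2 = 60 kN
  M_B = -wL²/12 = -6·20²/12 = -200 kN·m
Load 2 — point force P=-10 kN at a=12 m (b=L-a=8):
  R_A = Pb²(3a+b)/L³ = (-10)·8²·(3·12+8)/20³ = -88/25 kN
  M_A = Pab²/L² = (-10)·12·8²/20² = -96/5 kN·m
  R_B = Pa²(a+3b)/L³ = (-10)·12²·(12+3·8)/20³ = -162/25 kN
  M_B = -Pa²b/L² = -(-10)·12²·8/20² = 144/5 kN·m
Load 3 — applied couple M₀=20 kN·m at a=15 m (b=L-a=5):
  R_A = 6M₀ab/L³ = 6·20·15·5/20³ = 9/8 kN
  M_A = M₀b(2a-b)/L² = 20·5·(2·15-5)/20² = 25/4 kN·m
  R_B = -6M₀ab/L³ = -6·20·15·5/20³ = -9/8 kN
  M_B = M₀a(2b-a)/L² = 20·15·(2·5-15)/20² = -15/4 kN·m
Superposition: R_A = 11521/200 kN, M_A = 3741/20 kN·m, R_B = 10479/200 kN, M_B = -3499/20 kN·m

R_A = 11521/200 kN, M_A = 3741/20 kN·m, R_B = 10479/200 kN, M_B = -3499/20 kN·m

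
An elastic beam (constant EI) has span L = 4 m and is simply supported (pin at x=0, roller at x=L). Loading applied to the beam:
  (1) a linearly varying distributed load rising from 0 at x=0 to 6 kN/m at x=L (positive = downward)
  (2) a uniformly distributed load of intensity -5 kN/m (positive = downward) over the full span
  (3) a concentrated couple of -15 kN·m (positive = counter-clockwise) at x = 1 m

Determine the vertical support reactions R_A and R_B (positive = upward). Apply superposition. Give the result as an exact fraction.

R_A = -39/4 kN, R_B = 7/4 kN

Load 1 — triangular load w₀=6 kN/m (0→w₀ over full span):
  R_A = w₀L/6 = 6·4/6 = 4 kN
  R_B = w₀L/3 = 6·4/3 = 8 kN
Load 2 — uniform load w=-5 kN/m over full span:
  R_A = wL/2 = (-5)·4/2 = -10 kN
  R_B = wL/2 = (-5)·4/2 = -10 kN
Load 3 — applied couple M₀=-15 kN·m at a=1 m (b=L-a=3):
  R_A = M₀/L = (-15)/4 = -15/4 kN
  R_B = -M₀/L = -(-15)/4 = 15/4 kN
Superposition: R_A = -39/4 kN, R_B = 7/4 kN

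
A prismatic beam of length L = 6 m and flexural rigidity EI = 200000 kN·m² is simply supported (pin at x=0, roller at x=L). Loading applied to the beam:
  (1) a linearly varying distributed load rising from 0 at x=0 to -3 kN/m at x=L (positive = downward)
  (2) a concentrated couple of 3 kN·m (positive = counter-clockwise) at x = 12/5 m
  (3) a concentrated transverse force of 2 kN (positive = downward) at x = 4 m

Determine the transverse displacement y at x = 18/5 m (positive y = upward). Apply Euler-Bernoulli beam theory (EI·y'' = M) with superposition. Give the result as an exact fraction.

y(18/5) = 76279/781250000 m

Load 1 — triangular load w₀=-3 kN/m (0→w₀ over full span):
  y_1 = -w₀x(7L⁴-10L²x²+3x⁴)/(360LEI) = -(-3)·(18/5)·(7·6⁴-10·6²·(18/5)²+3·(18/5)⁴)/(360·6·200000) = 5994/48828125 m
Load 2 — applied couple M₀=3 kN·m at a=12/5 m (b=L-a=18/5):
  y_2 = (M₀x³/(6L)-M₀(x-a)²/2+C₁x)/EI  [x>a] with C₁=M₀(3b²-L²)/(6L)=6/25 = (3·(18/5)³/(6·6)-3·((18/5)-(12/5))²/2+(6/25)·(18/5))/200000 = 81/6250000 m
Load 3 — point force P=2 kN at a=4 m (b=L-a=2):
  y_3 = -Pbx(L²-b²-x²)/(6LEI)  [x≤a] = -2·2·(18/5)·(6²-2²-(18/5)²)/(6·6·200000) = -119/3125000 m
Superposition: y = Σ y_i = 76279/781250000 m ≈ 0.000098 m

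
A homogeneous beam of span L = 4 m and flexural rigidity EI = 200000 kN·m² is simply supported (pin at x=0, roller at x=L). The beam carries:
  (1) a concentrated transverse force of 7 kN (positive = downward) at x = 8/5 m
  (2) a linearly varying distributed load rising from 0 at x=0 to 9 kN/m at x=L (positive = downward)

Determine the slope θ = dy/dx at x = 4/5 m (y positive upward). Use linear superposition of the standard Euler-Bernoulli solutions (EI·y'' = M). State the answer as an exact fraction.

θ(4/5) = -1183/15625000 rad

Load 1 — point force P=7 kN at a=8/5 m (b=L-a=12/5):
  θ_1 = -Pb(L²-b²-3x²)/(6LEI)  [x≤a] = -7·(12/5)·(4²-(12/5)²-3·(4/5)²)/(6·4·200000) = -91/3125000 rad
Load 2 — triangular load w₀=9 kN/m (0→w₀ over full span):
  θ_2 = -w₀(7L⁴-30L²x²+15x⁴)/(360LEI) = -9·(7·4⁴-30·4²·(4/5)²+15·(4/5)⁴)/(360·4·200000) = -91/1953125 rad
Superposition: θ = Σ θ_i = -1183/15625000 rad ≈ -0.000076 rad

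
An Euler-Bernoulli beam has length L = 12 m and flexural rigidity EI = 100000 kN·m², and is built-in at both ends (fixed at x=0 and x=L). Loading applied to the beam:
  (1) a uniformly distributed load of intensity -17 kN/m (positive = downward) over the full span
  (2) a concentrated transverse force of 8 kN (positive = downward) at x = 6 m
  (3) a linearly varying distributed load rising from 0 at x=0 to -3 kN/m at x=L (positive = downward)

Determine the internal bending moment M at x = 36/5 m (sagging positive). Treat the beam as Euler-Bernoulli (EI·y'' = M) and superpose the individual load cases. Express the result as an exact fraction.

M(36/5) = -11436/125 kN·m

Load 1 — uniform load w=-17 kN/m over full span:
  M_1 = wLx/2 - wL²/12 - wx²/2 = (-17)·12·(36/5)/2 - (-17)·12²/12 - (-17)·(36/5)²/2 = -2244/25 kN·m
Load 2 — point force P=8 kN at a=6 m (b=L-a=6):
  M_2 = Pa²(a+3b)(L-x)/L³ - Pa²b/L²  [x>a] = 8·6²·(6+3·6)·(12-(36/5))/12³ - 8·6²·6/12² = 36/5 kN·m
Load 3 — triangular load w₀=-3 kN/m (0→w₀ over full span):
  M_3 = 3w₀Lx/20 - w₀L²/30 - w₀x³/(6L) = 3·(-3)·12·(36/5)/20 - (-3)·12²/30 - (-3)·(36/5)³/(6·12) = -1116/125 kN·m
Superposition: M = Σ M_i = -11436/125 kN·m ≈ -91.488000 kN·m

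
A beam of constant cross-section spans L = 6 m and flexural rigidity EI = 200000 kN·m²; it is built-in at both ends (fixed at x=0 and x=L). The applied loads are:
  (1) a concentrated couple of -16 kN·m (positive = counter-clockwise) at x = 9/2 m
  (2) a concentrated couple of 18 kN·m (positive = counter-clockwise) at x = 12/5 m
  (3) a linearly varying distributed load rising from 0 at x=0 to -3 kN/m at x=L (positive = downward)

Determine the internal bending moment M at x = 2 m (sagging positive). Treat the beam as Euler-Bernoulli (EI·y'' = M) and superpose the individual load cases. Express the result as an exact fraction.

M(2) = 326/75 kN·m

Load 1 — applied couple M₀=-16 kN·m at a=9/2 m (b=L-a=3/2):
  M_1 = R_Ax - M_A  [x≤a] with R_A=-3, M_A=-5 = (-3)·2 - (-5) = -1 kN·m
Load 2 — applied couple M₀=18 kN·m at a=12/5 m (b=L-a=18/5):
  M_2 = R_Ax - M_A  [x≤a] with R_A=108/25, M_A=54/25 = (108/25)·2 - (54/25) = 162/25 kN·m
Load 3 — triangular load w₀=-3 kN/m (0→w₀ over full span):
  M_3 = 3w₀Lx/20 - w₀L²/30 - w₀x³/(6L) = 3·(-3)·6·2/20 - (-3)·6²/30 - (-3)·2³/(6·6) = -17/15 kN·m
Superposition: M = Σ M_i = 326/75 kN·m ≈ 4.346667 kN·m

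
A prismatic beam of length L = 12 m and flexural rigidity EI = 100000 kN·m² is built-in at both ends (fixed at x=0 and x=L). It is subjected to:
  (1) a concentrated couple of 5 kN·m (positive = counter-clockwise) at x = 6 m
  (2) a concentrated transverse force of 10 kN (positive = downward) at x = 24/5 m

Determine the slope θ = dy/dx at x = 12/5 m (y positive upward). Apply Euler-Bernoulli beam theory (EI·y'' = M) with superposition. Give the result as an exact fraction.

θ(12/5) = -7503/31250000 rad

Load 1 — applied couple M₀=5 kN·m at a=6 m (b=L-a=6):
  θ_1 = (R_Ax²/2 - M_Ax)/EI  [x≤a] with R_A=5/8, M_A=5/4 = ((5/8)·(12/5)²/2 - (5/4)·(12/5))/100000 = -3/250000 rad
Load 2 — point force P=10 kN at a=24/5 m (b=L-a=36/5):
  θ_2 = -Pb²x(2aL-(3a+b)x)/(2L³EI)  [x≤a] = -10·(36/5)²·(12/5)·(2·(24/5)·12-(3·(24/5)+(36/5))·(12/5))/(2·12³·100000) = -891/3906250 rad
Superposition: θ = Σ θ_i = -7503/31250000 rad ≈ -0.000240 rad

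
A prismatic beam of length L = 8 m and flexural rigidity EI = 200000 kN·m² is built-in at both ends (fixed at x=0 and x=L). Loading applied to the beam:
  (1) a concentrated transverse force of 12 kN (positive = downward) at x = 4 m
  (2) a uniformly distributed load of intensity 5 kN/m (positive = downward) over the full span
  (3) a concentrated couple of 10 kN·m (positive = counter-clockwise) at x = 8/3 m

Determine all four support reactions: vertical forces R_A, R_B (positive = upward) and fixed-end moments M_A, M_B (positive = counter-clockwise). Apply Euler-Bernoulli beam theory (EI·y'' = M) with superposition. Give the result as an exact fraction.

Load 1 — point force P=12 kN at a=4 m (b=L-a=4):
  R_A = Pb²(3a+b)/L³ = 12·4²·(3·4+4)/8³ = 6 kN
  M_A = Pab²/L² = 12·4·4²/8² = 12 kN·m
  R_B = Pa²(a+3b)/L³ = 12·4²·(4+3·4)/8³ = 6 kN
  M_B = -Pa²b/L² = -12·4²·4/8² = -12 kN·m
Load 2 — uniform load w=5 kN/m over full span:
  R_A = wL/2 = 5·8/2 = 20 kN
  M_A = wL²/12 = 5·8²/12 = 80/3 kN·m
  R_B = wL/2 = 5·8/2 = 20 kN
  M_B = -wL²/12 = -5·8²/12 = -80/3 kN·m
Load 3 — applied couple M₀=10 kN·m at a=8/3 m (b=L-a=16/3):
  R_A = 6M₀ab/L³ = 6·10·(8/3)·(16/3)/8³ = 5/3 kN
  M_A = M₀b(2a-b)/L² = 10·(16/3)·(2·(8/3)-(16/3))/8² = 0 kN·m
  R_B = -6M₀ab/L³ = -6·10·(8/3)·(16/3)/8³ = -5/3 kN
  M_B = M₀a(2b-a)/L² = 10·(8/3)·(2·(16/3)-(8/3))/8² = 10/3 kN·m
Superposition: R_A = 83/3 kN, M_A = 116/3 kN·m, R_B = 73/3 kN, M_B = -106/3 kN·m

R_A = 83/3 kN, M_A = 116/3 kN·m, R_B = 73/3 kN, M_B = -106/3 kN·m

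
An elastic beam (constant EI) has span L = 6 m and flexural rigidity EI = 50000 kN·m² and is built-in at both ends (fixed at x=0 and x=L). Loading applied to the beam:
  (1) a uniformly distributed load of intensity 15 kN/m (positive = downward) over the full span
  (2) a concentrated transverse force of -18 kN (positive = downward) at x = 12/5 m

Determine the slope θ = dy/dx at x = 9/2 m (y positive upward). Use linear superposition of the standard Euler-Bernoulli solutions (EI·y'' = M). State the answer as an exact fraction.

Load 1 — uniform load w=15 kN/m over full span:
  θ_1 = -wx(L-x)(L-2x)/(12EI) = -15·(9/2)·(6-(9/2))·(6-2·(9/2))/(12·50000) = 81/160000 rad
Load 2 — point force P=-18 kN at a=12/5 m (b=L-a=18/5):
  θ_2 = Pa²(L-x)(2bL-(3b+a)(L-x))/(2L³EI)  [x>a] = (-18)·(12/5)²·(6-(9/2))·(2·(18/5)·6-(3·(18/5)+(12/5))·(6-(9/2)))/(2·6³·50000) = -1053/6250000 rad
Superposition: θ = Σ θ_i = 33777/100000000 rad ≈ 0.000338 rad

θ(9/2) = 33777/100000000 rad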